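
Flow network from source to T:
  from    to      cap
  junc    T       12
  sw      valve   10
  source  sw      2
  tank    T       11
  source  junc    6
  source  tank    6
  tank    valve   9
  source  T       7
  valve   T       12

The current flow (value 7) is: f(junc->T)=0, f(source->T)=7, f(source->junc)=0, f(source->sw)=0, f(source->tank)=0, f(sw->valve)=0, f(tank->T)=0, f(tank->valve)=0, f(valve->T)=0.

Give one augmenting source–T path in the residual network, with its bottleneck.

Residual along source->tank->T: source->tank: 6, tank->T: 11.
Bottleneck = min = 6.

source->tank->T, bottleneck 6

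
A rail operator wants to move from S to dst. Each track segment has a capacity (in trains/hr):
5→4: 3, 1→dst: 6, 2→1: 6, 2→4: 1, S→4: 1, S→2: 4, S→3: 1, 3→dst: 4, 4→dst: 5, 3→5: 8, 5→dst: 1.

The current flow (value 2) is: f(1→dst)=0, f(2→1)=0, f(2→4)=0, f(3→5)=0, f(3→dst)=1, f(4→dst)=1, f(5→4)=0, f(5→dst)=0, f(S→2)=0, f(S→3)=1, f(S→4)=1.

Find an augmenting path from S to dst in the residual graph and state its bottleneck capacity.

S→2→4→dst, bottleneck 1

Residual along S→2→4→dst: S→2: 4, 2→4: 1, 4→dst: 4.
Bottleneck = min = 1.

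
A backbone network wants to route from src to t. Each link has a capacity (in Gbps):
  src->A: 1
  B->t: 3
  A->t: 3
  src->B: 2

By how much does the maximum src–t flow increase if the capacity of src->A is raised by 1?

Original max flow = 3.
After raising cap(src->A), augmenting paths through that edge carry 1 more unit.
New max flow = 4. Increase = 1.

1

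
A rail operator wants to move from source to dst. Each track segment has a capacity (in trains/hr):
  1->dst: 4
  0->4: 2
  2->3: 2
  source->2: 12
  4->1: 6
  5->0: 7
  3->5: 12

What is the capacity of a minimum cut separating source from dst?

2

Max flow = 2 (via 1 augmenting path).
In the residual at optimum, the set reachable from source is {2, source}.
Cut edges: 2->3 (cap 2). Sum = 2.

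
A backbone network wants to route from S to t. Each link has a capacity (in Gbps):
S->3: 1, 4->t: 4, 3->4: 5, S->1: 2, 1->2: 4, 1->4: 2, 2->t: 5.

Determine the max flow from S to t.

3

Augment S->1->2->t: bottleneck 2. Total 2.
Augment S->3->4->t: bottleneck 1. Total 3.
No augmenting path remains in the residual graph.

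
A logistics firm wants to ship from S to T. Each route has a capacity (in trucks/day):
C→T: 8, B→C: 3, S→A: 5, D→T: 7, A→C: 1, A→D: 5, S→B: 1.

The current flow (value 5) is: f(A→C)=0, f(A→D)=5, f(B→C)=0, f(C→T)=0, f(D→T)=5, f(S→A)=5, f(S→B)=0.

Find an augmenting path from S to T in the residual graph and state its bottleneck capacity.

S→B→C→T, bottleneck 1

Residual along S→B→C→T: S→B: 1, B→C: 3, C→T: 8.
Bottleneck = min = 1.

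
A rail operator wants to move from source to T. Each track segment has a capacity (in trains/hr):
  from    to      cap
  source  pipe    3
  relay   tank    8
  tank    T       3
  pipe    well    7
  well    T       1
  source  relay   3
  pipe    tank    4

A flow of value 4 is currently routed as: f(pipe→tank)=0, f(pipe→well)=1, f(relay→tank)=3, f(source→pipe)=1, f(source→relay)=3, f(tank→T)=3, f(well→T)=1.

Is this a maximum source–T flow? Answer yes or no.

Residual reachable from source: {pipe, relay, source, tank, well}; T is not reachable.
Saturated cut: tank→T, well→T with total capacity 4 = current flow value. Flow is maximum.

Yes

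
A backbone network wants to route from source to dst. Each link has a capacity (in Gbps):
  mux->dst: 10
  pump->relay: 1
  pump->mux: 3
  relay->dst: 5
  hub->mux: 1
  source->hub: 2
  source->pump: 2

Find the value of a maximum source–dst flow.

3

Augment source->pump->relay->dst: bottleneck 1. Total 1.
Augment source->pump->mux->dst: bottleneck 1. Total 2.
Augment source->hub->mux->dst: bottleneck 1. Total 3.
No augmenting path remains in the residual graph.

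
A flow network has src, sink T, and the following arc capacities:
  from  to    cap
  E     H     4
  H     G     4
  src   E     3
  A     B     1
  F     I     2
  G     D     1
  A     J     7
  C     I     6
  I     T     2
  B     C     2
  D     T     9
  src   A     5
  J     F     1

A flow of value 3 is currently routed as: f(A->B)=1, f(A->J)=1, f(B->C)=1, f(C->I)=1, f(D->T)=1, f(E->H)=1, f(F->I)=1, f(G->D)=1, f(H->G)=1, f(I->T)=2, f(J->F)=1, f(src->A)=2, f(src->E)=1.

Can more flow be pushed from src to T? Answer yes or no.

No

Residual reachable from src: {A, E, G, H, J, src}; T is not reachable.
Saturated cut: J->F, A->B, G->D with total capacity 3 = current flow value. Flow is maximum.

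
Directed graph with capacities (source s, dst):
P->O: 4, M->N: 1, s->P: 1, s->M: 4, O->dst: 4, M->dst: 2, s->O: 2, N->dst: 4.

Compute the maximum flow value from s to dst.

Augment s->M->dst: bottleneck 2. Total 2.
Augment s->O->dst: bottleneck 2. Total 4.
Augment s->P->O->dst: bottleneck 1. Total 5.
Augment s->M->N->dst: bottleneck 1. Total 6.
No augmenting path remains in the residual graph.

6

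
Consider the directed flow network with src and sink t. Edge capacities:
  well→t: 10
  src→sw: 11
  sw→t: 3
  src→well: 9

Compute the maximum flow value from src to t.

12

Augment src→sw→t: bottleneck 3. Total 3.
Augment src→well→t: bottleneck 9. Total 12.
No augmenting path remains in the residual graph.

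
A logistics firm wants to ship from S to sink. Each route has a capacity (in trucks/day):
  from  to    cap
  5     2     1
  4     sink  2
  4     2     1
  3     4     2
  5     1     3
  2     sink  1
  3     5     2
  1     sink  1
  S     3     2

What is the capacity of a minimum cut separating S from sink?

2

Max flow = 2 (via 1 augmenting path).
In the residual at optimum, the set reachable from S is {S}.
Cut edges: S→3 (cap 2). Sum = 2.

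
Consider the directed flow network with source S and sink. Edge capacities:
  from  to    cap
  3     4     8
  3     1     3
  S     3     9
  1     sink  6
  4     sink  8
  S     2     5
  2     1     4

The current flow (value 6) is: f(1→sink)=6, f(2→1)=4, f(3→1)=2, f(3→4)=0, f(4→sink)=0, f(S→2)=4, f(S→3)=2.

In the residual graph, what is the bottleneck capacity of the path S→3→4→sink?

7

Residual capacities along the path: S→3: 7, 3→4: 8, 4→sink: 8.
Minimum is 7.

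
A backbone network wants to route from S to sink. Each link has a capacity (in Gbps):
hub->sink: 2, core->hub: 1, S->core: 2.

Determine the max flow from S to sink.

1

Augment S->core->hub->sink: bottleneck 1. Total 1.
No augmenting path remains in the residual graph.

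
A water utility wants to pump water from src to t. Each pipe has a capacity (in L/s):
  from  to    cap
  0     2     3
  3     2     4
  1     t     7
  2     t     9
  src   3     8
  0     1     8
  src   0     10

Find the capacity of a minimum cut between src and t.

Max flow = 14 (via 3 augmenting paths).
In the residual at optimum, the set reachable from src is {3, src}.
Cut edges: src→0 (cap 10), 3→2 (cap 4). Sum = 14.

14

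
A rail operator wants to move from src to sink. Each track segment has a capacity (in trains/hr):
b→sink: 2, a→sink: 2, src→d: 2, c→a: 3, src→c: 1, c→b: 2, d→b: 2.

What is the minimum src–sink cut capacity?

Max flow = 3 (via 2 augmenting paths).
In the residual at optimum, the set reachable from src is {src}.
Cut edges: src→d (cap 2), src→c (cap 1). Sum = 3.

3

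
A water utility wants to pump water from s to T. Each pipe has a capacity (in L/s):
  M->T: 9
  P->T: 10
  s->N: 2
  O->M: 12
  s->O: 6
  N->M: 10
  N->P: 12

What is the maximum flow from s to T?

8

Augment s->N->P->T: bottleneck 2. Total 2.
Augment s->O->M->T: bottleneck 6. Total 8.
No augmenting path remains in the residual graph.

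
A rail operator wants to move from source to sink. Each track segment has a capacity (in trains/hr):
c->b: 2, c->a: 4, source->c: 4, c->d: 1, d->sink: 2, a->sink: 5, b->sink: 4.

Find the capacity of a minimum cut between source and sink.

Max flow = 4 (via 3 augmenting paths).
In the residual at optimum, the set reachable from source is {source}.
Cut edges: source->c (cap 4). Sum = 4.

4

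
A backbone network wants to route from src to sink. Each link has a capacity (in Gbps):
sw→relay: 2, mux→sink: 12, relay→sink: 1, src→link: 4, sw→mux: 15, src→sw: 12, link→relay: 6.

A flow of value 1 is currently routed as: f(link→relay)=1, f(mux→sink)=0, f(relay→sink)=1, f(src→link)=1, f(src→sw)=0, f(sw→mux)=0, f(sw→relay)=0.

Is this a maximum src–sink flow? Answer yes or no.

Residual path src→sw→mux→sink has bottleneck 12 > 0.
Pushing 12 along it raises the flow to 13, so the given flow is not maximum.

No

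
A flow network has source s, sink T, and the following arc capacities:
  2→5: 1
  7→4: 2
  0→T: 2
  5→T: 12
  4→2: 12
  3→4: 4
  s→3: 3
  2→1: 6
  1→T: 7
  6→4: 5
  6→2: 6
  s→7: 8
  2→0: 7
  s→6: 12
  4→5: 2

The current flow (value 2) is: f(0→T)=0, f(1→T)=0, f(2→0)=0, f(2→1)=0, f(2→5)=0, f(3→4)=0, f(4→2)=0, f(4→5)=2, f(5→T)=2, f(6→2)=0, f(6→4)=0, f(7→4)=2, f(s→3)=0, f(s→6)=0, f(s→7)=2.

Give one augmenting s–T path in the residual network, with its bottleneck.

Residual along s→6→2→1→T: s→6: 12, 6→2: 6, 2→1: 6, 1→T: 7.
Bottleneck = min = 6.

s→6→2→1→T, bottleneck 6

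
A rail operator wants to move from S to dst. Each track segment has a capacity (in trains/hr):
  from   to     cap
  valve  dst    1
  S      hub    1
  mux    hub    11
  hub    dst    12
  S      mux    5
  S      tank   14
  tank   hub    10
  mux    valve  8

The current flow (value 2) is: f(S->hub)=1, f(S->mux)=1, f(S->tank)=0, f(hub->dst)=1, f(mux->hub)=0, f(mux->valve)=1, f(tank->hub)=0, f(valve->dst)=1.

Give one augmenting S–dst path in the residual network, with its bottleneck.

S->mux->hub->dst, bottleneck 4

Residual along S->mux->hub->dst: S->mux: 4, mux->hub: 11, hub->dst: 11.
Bottleneck = min = 4.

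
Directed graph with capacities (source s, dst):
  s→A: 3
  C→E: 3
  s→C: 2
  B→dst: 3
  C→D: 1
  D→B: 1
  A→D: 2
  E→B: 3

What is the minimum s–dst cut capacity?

3

Max flow = 3 (via 2 augmenting paths).
In the residual at optimum, the set reachable from s is {A, D, s}.
Cut edges: s→C (cap 2), D→B (cap 1). Sum = 3.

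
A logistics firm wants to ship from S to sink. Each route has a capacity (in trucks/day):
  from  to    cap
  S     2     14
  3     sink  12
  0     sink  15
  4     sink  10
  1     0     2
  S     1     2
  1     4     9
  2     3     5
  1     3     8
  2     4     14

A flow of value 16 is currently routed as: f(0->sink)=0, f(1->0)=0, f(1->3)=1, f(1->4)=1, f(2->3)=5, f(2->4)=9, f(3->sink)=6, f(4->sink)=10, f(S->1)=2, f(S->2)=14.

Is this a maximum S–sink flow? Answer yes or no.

Residual reachable from S: {S}; sink is not reachable.
Saturated cut: S->1, S->2 with total capacity 16 = current flow value. Flow is maximum.

Yes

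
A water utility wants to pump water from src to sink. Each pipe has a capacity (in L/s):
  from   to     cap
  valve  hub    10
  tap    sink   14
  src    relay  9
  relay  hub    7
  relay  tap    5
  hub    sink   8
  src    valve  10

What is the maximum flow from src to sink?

Augment src→relay→tap→sink: bottleneck 5. Total 5.
Augment src→relay→hub→sink: bottleneck 4. Total 9.
Augment src→valve→hub→sink: bottleneck 4. Total 13.
No augmenting path remains in the residual graph.

13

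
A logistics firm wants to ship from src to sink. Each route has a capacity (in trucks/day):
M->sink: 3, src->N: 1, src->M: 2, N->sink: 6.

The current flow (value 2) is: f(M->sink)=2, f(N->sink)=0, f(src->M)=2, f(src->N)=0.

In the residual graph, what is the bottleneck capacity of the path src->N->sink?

1

Residual capacities along the path: src->N: 1, N->sink: 6.
Minimum is 1.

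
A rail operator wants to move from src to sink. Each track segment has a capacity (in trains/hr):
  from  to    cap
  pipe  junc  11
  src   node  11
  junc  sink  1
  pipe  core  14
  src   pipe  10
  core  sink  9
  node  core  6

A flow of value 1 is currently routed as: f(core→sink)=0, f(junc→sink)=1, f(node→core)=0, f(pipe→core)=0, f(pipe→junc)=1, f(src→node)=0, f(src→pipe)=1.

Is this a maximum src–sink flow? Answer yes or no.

Residual path src→pipe→core→sink has bottleneck 9 > 0.
Pushing 9 along it raises the flow to 10, so the given flow is not maximum.

No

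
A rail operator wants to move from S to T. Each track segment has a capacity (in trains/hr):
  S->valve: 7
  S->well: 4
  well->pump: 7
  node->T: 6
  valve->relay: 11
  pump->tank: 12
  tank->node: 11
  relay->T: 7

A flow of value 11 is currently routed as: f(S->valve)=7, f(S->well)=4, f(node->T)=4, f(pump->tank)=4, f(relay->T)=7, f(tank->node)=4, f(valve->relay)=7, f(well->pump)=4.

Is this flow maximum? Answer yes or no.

Residual reachable from S: {S}; T is not reachable.
Saturated cut: S->well, S->valve with total capacity 11 = current flow value. Flow is maximum.

Yes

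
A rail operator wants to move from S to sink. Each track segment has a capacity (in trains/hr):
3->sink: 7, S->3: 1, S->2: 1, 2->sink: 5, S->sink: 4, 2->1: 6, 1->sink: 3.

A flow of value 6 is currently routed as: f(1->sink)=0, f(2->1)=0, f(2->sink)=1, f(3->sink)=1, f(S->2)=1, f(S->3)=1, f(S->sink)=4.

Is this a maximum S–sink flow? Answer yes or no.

Yes

Residual reachable from S: {S}; sink is not reachable.
Saturated cut: S->2, S->3, S->sink with total capacity 6 = current flow value. Flow is maximum.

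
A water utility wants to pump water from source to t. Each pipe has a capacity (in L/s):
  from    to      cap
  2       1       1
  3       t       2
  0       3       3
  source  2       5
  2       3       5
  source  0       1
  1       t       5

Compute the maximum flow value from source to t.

Augment source→0→3→t: bottleneck 1. Total 1.
Augment source→2→3→t: bottleneck 1. Total 2.
Augment source→2→1→t: bottleneck 1. Total 3.
No augmenting path remains in the residual graph.

3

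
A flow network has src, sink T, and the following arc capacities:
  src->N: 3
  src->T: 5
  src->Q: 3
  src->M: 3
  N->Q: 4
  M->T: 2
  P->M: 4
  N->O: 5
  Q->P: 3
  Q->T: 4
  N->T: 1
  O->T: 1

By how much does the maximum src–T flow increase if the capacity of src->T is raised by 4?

Original max flow = 13.
After raising cap(src->T), augmenting paths through that edge carry 4 more units.
New max flow = 17. Increase = 4.

4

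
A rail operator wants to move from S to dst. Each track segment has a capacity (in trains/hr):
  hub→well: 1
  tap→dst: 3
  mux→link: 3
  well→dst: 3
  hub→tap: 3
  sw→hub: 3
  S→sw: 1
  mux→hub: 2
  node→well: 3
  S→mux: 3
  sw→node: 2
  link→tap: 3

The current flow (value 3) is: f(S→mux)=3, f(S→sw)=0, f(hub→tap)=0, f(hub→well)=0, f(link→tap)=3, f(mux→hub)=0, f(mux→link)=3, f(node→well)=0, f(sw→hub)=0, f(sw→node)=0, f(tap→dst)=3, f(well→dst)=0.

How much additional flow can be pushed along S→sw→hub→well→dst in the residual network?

1

Residual capacities along the path: S→sw: 1, sw→hub: 3, hub→well: 1, well→dst: 3.
Minimum is 1.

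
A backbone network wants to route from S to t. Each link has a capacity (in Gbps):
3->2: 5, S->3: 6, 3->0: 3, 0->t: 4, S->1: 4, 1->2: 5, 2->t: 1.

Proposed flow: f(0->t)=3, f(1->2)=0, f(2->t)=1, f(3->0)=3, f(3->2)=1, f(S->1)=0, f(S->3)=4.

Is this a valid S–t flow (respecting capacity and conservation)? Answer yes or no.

Every edge has 0 ≤ f(e) ≤ cap(e).
At each intermediate node, inflow equals outflow.

Yes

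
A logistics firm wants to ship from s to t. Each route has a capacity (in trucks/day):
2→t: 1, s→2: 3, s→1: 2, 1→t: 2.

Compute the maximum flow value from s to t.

3

Augment s→1→t: bottleneck 2. Total 2.
Augment s→2→t: bottleneck 1. Total 3.
No augmenting path remains in the residual graph.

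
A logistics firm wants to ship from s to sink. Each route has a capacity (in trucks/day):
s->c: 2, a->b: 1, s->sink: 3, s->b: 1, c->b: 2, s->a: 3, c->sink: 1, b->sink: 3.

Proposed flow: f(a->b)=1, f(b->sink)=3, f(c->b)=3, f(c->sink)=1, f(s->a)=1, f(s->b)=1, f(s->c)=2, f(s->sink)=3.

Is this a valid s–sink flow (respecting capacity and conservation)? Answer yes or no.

No

Capacity violated on c->b: flow 3 > capacity 2.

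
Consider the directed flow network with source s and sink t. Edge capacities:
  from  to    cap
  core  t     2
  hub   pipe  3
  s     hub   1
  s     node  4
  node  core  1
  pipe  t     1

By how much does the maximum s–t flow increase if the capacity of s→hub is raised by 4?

0

Original max flow = 2.
Even with extra capacity on s→hub, another cut of capacity 2 remains binding.
New max flow = 2. Increase = 0.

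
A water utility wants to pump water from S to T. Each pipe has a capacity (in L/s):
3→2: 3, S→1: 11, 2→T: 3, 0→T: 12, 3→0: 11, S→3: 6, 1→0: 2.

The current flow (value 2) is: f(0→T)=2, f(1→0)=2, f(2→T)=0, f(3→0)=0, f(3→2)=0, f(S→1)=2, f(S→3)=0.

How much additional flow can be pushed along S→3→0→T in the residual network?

6

Residual capacities along the path: S→3: 6, 3→0: 11, 0→T: 10.
Minimum is 6.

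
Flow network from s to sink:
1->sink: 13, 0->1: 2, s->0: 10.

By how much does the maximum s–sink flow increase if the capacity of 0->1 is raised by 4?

4

Original max flow = 2.
After raising cap(0->1), augmenting paths through that edge carry 4 more units.
New max flow = 6. Increase = 4.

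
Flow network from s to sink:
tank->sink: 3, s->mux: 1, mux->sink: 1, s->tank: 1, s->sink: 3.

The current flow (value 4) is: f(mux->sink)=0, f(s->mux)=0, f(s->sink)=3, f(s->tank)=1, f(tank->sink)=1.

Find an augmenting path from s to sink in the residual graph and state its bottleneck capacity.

s->mux->sink, bottleneck 1

Residual along s->mux->sink: s->mux: 1, mux->sink: 1.
Bottleneck = min = 1.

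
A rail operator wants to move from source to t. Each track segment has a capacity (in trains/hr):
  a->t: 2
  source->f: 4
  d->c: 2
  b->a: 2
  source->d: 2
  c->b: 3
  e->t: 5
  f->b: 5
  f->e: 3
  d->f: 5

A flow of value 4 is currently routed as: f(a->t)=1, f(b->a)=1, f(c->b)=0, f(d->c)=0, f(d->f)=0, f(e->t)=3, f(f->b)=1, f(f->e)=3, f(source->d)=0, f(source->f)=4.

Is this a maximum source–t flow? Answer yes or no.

Residual path source->d->c->b->a->t has bottleneck 1 > 0.
Pushing 1 along it raises the flow to 5, so the given flow is not maximum.

No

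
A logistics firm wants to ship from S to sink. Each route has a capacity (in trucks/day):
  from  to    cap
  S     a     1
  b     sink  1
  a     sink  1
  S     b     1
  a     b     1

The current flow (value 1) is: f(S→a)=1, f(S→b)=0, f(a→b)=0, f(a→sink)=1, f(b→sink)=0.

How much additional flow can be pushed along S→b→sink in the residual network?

1

Residual capacities along the path: S→b: 1, b→sink: 1.
Minimum is 1.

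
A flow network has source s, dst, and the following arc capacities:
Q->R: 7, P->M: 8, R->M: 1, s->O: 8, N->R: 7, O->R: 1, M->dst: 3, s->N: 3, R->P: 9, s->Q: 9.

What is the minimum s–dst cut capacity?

Max flow = 3 (via 2 augmenting paths).
In the residual at optimum, the set reachable from s is {M, N, O, P, Q, R, s}.
Cut edges: M->dst (cap 3). Sum = 3.

3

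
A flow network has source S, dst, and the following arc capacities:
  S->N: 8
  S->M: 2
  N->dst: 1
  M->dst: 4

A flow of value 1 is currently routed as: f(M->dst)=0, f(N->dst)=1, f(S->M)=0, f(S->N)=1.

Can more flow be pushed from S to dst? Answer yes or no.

Yes

Residual path S->M->dst has bottleneck 2 > 0.
Pushing 2 along it raises the flow to 3, so the given flow is not maximum.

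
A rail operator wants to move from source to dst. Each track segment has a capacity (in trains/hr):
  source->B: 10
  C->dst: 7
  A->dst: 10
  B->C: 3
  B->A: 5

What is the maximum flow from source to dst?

Augment source->B->A->dst: bottleneck 5. Total 5.
Augment source->B->C->dst: bottleneck 3. Total 8.
No augmenting path remains in the residual graph.

8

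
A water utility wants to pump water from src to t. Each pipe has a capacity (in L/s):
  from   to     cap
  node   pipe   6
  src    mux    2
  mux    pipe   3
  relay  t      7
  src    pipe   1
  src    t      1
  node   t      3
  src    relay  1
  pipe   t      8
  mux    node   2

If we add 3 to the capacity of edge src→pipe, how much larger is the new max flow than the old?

Original max flow = 5.
After raising cap(src→pipe), augmenting paths through that edge carry 3 more units.
New max flow = 8. Increase = 3.

3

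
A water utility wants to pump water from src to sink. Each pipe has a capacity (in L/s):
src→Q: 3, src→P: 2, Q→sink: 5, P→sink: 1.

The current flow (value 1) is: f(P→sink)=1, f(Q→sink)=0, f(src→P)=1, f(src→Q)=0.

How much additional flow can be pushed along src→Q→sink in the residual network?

3

Residual capacities along the path: src→Q: 3, Q→sink: 5.
Minimum is 3.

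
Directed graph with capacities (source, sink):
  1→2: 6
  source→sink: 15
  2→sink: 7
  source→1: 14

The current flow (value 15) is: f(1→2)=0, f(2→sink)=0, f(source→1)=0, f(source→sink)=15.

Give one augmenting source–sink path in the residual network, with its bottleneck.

Residual along source→1→2→sink: source→1: 14, 1→2: 6, 2→sink: 7.
Bottleneck = min = 6.

source→1→2→sink, bottleneck 6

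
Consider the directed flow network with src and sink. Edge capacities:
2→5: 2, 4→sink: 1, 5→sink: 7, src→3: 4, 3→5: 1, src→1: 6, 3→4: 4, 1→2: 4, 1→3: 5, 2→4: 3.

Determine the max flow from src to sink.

4

Augment src→3→4→sink: bottleneck 1. Total 1.
Augment src→3→5→sink: bottleneck 1. Total 2.
Augment src→1→2→5→sink: bottleneck 2. Total 4.
No augmenting path remains in the residual graph.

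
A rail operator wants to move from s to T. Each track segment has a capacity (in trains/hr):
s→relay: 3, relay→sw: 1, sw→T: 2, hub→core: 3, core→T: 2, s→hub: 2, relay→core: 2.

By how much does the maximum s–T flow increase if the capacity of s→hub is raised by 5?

Original max flow = 3.
Edge s→hub does not cross the min cut (source side {core, hub, relay, s}), so extra capacity there cannot help.
New max flow = 3. Increase = 0.

0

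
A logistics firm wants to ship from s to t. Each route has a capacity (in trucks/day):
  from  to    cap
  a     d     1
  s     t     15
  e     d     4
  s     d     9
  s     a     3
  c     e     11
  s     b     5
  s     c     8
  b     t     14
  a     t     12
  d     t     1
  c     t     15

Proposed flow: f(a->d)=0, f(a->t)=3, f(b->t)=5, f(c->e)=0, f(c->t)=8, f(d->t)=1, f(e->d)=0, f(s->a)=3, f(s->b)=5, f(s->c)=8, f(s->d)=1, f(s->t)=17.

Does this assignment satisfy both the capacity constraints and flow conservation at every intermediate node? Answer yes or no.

Capacity violated on s->t: flow 17 > capacity 15.

No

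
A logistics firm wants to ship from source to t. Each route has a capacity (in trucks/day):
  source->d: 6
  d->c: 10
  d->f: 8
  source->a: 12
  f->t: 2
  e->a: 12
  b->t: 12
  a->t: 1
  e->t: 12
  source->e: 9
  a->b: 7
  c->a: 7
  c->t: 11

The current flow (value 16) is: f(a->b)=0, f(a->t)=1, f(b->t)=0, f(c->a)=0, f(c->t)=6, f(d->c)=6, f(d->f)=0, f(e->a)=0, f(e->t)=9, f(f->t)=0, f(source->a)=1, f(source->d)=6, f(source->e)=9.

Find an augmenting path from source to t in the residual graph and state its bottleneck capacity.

source->a->b->t, bottleneck 7

Residual along source->a->b->t: source->a: 11, a->b: 7, b->t: 12.
Bottleneck = min = 7.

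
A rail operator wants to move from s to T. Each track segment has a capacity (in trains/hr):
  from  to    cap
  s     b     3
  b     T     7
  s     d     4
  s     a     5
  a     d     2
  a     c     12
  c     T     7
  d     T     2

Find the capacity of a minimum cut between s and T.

10

Max flow = 10 (via 3 augmenting paths).
In the residual at optimum, the set reachable from s is {d, s}.
Cut edges: s->a (cap 5), s->b (cap 3), d->T (cap 2). Sum = 10.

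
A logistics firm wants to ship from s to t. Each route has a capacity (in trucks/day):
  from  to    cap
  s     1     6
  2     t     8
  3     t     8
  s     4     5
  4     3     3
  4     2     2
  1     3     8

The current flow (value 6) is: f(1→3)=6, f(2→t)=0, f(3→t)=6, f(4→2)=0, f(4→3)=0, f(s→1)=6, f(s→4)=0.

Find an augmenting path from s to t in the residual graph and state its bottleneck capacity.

Residual along s→4→3→t: s→4: 5, 4→3: 3, 3→t: 2.
Bottleneck = min = 2.

s→4→3→t, bottleneck 2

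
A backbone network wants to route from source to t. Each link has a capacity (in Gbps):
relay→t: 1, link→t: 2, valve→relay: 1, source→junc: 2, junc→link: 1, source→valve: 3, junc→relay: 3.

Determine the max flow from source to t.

2

Augment source→junc→link→t: bottleneck 1. Total 1.
Augment source→junc→relay→t: bottleneck 1. Total 2.
No augmenting path remains in the residual graph.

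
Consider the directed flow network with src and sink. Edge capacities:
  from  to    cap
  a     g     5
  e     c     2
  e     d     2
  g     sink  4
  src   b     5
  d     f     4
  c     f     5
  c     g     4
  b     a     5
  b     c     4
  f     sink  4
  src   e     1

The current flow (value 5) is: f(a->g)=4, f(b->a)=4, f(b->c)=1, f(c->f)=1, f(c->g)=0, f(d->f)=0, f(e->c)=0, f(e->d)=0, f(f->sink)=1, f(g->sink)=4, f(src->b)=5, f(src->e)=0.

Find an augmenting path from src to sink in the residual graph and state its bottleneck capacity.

src->e->c->f->sink, bottleneck 1

Residual along src->e->c->f->sink: src->e: 1, e->c: 2, c->f: 4, f->sink: 3.
Bottleneck = min = 1.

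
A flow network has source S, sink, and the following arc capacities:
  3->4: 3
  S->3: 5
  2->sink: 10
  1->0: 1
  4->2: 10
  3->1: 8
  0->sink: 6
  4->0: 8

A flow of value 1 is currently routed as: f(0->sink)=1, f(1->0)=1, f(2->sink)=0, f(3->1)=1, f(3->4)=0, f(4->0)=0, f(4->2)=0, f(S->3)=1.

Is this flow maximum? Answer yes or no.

No

Residual path S->3->4->0->sink has bottleneck 3 > 0.
Pushing 3 along it raises the flow to 4, so the given flow is not maximum.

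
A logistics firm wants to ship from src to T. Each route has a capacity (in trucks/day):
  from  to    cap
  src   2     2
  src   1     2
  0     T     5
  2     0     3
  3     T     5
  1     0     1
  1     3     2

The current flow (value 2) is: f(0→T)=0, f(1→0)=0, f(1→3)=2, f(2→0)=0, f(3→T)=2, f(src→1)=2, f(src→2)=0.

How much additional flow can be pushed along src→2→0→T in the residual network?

Residual capacities along the path: src→2: 2, 2→0: 3, 0→T: 5.
Minimum is 2.

2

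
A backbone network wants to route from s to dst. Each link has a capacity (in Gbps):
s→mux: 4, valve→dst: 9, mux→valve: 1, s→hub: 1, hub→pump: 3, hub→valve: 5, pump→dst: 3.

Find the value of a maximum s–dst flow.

2

Augment s→mux→valve→dst: bottleneck 1. Total 1.
Augment s→hub→valve→dst: bottleneck 1. Total 2.
No augmenting path remains in the residual graph.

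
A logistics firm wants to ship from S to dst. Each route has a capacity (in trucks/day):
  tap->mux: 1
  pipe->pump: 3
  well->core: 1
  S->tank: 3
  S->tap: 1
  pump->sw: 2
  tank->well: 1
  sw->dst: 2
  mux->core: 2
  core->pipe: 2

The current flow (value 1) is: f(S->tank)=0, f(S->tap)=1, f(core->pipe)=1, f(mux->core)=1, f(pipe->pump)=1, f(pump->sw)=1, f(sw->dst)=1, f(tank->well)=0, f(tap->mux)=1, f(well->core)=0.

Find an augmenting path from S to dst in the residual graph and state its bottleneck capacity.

Residual along S->tank->well->core->pipe->pump->sw->dst: S->tank: 3, tank->well: 1, well->core: 1, core->pipe: 1, pipe->pump: 2, pump->sw: 1, sw->dst: 1.
Bottleneck = min = 1.

S->tank->well->core->pipe->pump->sw->dst, bottleneck 1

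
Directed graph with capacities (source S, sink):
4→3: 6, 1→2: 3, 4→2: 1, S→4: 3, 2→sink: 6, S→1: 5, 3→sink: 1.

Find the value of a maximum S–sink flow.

Augment S→1→2→sink: bottleneck 3. Total 3.
Augment S→4→2→sink: bottleneck 1. Total 4.
Augment S→4→3→sink: bottleneck 1. Total 5.
No augmenting path remains in the residual graph.

5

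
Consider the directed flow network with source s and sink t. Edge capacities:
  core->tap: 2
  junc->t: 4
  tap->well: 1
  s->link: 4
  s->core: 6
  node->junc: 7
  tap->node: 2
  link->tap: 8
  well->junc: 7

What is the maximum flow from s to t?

3

Augment s->core->tap->node->junc->t: bottleneck 2. Total 2.
Augment s->link->tap->well->junc->t: bottleneck 1. Total 3.
No augmenting path remains in the residual graph.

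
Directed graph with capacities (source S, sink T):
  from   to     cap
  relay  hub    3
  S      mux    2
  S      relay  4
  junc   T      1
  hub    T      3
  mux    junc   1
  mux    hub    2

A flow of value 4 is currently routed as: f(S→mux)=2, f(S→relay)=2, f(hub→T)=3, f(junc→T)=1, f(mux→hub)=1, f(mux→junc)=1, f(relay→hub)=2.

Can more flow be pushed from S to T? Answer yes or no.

No

Residual reachable from S: {S, hub, mux, relay}; T is not reachable.
Saturated cut: mux→junc, hub→T with total capacity 4 = current flow value. Flow is maximum.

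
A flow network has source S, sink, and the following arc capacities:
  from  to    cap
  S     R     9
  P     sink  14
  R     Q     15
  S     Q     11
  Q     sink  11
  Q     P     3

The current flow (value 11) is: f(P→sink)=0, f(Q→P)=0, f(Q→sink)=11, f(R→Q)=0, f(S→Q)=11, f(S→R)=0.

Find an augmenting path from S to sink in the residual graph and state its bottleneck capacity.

Residual along S→R→Q→P→sink: S→R: 9, R→Q: 15, Q→P: 3, P→sink: 14.
Bottleneck = min = 3.

S→R→Q→P→sink, bottleneck 3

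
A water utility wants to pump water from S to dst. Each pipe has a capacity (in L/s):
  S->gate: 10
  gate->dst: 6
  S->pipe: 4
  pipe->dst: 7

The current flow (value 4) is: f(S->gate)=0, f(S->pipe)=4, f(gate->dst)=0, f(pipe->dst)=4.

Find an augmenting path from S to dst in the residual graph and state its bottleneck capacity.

Residual along S->gate->dst: S->gate: 10, gate->dst: 6.
Bottleneck = min = 6.

S->gate->dst, bottleneck 6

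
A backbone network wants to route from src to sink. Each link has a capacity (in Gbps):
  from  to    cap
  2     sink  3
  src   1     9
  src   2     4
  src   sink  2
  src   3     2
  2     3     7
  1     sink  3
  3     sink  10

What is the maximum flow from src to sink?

Augment src->sink: bottleneck 2. Total 2.
Augment src->1->sink: bottleneck 3. Total 5.
Augment src->2->sink: bottleneck 3. Total 8.
Augment src->3->sink: bottleneck 2. Total 10.
Augment src->2->3->sink: bottleneck 1. Total 11.
No augmenting path remains in the residual graph.

11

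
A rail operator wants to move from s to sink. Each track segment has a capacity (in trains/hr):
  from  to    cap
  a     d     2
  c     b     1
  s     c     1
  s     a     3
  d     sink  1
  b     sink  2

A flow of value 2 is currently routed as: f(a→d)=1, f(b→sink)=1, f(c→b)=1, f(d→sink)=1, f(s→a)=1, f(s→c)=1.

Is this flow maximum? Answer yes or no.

Yes

Residual reachable from s: {a, d, s}; sink is not reachable.
Saturated cut: s→c, d→sink with total capacity 2 = current flow value. Flow is maximum.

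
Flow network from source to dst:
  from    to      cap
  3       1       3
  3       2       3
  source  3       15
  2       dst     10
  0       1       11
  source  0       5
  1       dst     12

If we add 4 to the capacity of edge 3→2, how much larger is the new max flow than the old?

4

Original max flow = 11.
After raising cap(3→2), augmenting paths through that edge carry 4 more units.
New max flow = 15. Increase = 4.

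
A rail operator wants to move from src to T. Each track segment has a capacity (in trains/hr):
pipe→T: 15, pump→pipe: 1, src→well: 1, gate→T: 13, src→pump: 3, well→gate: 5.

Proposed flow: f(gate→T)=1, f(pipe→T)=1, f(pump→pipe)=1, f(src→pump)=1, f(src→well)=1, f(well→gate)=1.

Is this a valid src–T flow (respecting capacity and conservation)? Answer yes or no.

Yes

Every edge has 0 ≤ f(e) ≤ cap(e).
At each intermediate node, inflow equals outflow.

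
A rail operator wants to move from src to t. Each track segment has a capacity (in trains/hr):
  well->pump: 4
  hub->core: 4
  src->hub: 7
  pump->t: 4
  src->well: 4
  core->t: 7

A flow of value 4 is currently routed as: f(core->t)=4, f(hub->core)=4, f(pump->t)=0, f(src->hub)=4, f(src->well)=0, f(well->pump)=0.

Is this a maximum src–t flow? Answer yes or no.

No

Residual path src->well->pump->t has bottleneck 4 > 0.
Pushing 4 along it raises the flow to 8, so the given flow is not maximum.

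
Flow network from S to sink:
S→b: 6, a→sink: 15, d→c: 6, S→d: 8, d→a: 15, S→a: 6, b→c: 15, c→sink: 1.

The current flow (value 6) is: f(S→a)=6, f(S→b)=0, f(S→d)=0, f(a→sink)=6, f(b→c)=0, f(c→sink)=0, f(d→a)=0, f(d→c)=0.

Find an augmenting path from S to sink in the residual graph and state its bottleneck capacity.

Residual along S→d→c→sink: S→d: 8, d→c: 6, c→sink: 1.
Bottleneck = min = 1.

S→d→c→sink, bottleneck 1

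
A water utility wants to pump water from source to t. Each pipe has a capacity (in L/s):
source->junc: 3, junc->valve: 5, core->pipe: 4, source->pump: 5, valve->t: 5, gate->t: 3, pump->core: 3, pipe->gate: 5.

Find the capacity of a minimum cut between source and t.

6

Max flow = 6 (via 2 augmenting paths).
In the residual at optimum, the set reachable from source is {pump, source}.
Cut edges: pump->core (cap 3), source->junc (cap 3). Sum = 6.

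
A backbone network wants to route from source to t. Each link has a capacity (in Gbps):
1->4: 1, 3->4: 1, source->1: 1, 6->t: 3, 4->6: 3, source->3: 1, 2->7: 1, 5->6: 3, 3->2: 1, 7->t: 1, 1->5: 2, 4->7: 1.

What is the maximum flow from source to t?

2

Augment source->3->2->7->t: bottleneck 1. Total 1.
Augment source->1->4->6->t: bottleneck 1. Total 2.
No augmenting path remains in the residual graph.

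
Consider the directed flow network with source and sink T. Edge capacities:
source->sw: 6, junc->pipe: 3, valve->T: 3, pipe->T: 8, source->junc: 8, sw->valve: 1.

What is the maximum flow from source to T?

Augment source->junc->pipe->T: bottleneck 3. Total 3.
Augment source->sw->valve->T: bottleneck 1. Total 4.
No augmenting path remains in the residual graph.

4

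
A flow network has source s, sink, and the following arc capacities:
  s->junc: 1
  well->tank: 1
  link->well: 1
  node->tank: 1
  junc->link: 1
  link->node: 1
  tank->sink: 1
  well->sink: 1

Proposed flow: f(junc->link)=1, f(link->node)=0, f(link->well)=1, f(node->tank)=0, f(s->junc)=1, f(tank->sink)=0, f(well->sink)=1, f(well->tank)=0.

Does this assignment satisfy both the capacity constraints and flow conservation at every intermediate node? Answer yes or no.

Yes

Every edge has 0 ≤ f(e) ≤ cap(e).
At each intermediate node, inflow equals outflow.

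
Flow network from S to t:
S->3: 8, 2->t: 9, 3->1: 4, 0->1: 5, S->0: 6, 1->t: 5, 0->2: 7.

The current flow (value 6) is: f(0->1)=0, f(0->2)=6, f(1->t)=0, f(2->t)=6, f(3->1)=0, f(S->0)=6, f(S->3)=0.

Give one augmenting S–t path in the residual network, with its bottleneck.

S->3->1->t, bottleneck 4

Residual along S->3->1->t: S->3: 8, 3->1: 4, 1->t: 5.
Bottleneck = min = 4.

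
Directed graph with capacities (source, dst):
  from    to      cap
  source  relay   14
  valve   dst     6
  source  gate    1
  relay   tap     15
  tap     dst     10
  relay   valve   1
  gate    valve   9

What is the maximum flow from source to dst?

12

Augment source->relay->tap->dst: bottleneck 10. Total 10.
Augment source->relay->valve->dst: bottleneck 1. Total 11.
Augment source->gate->valve->dst: bottleneck 1. Total 12.
No augmenting path remains in the residual graph.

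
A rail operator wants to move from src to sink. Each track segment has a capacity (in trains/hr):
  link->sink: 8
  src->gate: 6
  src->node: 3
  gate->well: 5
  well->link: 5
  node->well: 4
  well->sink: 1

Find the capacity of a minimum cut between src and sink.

6

Max flow = 6 (via 3 augmenting paths).
In the residual at optimum, the set reachable from src is {gate, node, src, well}.
Cut edges: well->link (cap 5), well->sink (cap 1). Sum = 6.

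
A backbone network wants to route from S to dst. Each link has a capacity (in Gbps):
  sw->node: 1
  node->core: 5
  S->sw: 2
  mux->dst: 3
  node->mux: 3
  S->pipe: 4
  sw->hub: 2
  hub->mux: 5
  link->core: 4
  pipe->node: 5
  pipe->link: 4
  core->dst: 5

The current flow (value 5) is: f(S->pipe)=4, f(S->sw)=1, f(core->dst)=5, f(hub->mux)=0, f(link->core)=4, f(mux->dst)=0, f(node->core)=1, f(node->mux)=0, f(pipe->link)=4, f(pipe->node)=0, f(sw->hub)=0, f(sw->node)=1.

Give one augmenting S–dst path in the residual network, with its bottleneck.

S->sw->hub->mux->dst, bottleneck 1

Residual along S->sw->hub->mux->dst: S->sw: 1, sw->hub: 2, hub->mux: 5, mux->dst: 3.
Bottleneck = min = 1.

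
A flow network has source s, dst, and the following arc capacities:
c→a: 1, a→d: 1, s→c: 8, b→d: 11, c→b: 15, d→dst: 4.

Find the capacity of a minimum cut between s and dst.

4

Max flow = 4 (via 1 augmenting path).
In the residual at optimum, the set reachable from s is {a, b, c, d, s}.
Cut edges: d→dst (cap 4). Sum = 4.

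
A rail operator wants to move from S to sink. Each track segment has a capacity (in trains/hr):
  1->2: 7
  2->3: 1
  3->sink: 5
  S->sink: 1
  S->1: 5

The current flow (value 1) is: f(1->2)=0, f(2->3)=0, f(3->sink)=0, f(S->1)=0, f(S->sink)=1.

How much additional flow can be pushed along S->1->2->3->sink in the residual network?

Residual capacities along the path: S->1: 5, 1->2: 7, 2->3: 1, 3->sink: 5.
Minimum is 1.

1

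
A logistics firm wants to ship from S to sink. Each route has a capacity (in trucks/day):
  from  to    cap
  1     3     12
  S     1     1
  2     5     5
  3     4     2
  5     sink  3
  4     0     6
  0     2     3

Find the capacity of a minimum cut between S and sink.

1

Max flow = 1 (via 1 augmenting path).
In the residual at optimum, the set reachable from S is {S}.
Cut edges: S→1 (cap 1). Sum = 1.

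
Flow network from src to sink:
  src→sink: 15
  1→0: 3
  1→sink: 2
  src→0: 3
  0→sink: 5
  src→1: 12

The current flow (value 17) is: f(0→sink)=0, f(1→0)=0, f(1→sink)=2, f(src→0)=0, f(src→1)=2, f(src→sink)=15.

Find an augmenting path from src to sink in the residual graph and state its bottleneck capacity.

Residual along src→0→sink: src→0: 3, 0→sink: 5.
Bottleneck = min = 3.

src→0→sink, bottleneck 3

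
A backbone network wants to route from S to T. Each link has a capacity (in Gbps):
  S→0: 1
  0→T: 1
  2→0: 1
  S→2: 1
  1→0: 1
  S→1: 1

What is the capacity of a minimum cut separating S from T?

1

Max flow = 1 (via 1 augmenting path).
In the residual at optimum, the set reachable from S is {0, 1, 2, S}.
Cut edges: 0→T (cap 1). Sum = 1.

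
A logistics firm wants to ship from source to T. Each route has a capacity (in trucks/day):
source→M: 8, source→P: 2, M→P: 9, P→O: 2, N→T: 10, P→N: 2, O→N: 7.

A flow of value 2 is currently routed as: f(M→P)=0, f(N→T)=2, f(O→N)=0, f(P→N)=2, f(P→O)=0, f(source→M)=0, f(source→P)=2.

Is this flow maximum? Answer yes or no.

No

Residual path source→M→P→O→N→T has bottleneck 2 > 0.
Pushing 2 along it raises the flow to 4, so the given flow is not maximum.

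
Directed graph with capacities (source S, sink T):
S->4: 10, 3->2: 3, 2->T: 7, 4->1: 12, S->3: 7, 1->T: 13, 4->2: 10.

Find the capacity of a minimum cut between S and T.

Max flow = 13 (via 3 augmenting paths).
In the residual at optimum, the set reachable from S is {3, S}.
Cut edges: S->4 (cap 10), 3->2 (cap 3). Sum = 13.

13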